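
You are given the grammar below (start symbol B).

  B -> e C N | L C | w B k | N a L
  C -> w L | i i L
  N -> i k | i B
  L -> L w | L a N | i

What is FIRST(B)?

{ e, i, w }

B -> e C N contributes {e}.
From B -> L C: add FIRST(L) = { i }.
B -> w B k contributes {w}.
From B -> N a L: add FIRST(N) = { i }.
Union: FIRST(B) = { e, i, w }.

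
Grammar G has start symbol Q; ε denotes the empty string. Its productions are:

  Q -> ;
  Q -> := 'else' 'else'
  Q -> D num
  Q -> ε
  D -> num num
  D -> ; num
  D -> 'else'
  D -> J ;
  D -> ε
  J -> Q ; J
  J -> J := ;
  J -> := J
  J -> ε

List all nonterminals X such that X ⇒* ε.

Directly nullable (have an ε-production): Q, D, J.

{ D, J, Q }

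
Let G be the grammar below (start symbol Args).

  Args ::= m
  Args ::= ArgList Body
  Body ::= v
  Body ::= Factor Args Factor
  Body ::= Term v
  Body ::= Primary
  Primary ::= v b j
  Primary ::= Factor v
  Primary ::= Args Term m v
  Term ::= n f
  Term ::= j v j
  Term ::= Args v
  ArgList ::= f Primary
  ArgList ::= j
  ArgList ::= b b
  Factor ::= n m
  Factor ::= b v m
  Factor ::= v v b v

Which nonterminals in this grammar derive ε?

No nonterminal has an empty production or an RHS whose symbols are all nullable.

{ } (none)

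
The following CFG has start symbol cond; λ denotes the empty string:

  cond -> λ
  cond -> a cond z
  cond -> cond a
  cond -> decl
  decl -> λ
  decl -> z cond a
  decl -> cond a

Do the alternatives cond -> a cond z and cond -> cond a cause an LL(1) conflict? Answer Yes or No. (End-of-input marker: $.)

FIRST(a cond z) = { a } and FIRST(cond a) = { a, z }.
Both contain a, so the two alternatives are not disjoint — LL(1) conflict.

Yes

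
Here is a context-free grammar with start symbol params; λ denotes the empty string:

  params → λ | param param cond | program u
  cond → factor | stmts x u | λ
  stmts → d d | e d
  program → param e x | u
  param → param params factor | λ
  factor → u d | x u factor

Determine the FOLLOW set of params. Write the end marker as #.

params is the start symbol, so # ∈ FOLLOW(params).
In param → param params factor: add FIRST(factor) = { u, x }.
Union: FOLLOW(params) = { #, u, x }.

{ #, u, x }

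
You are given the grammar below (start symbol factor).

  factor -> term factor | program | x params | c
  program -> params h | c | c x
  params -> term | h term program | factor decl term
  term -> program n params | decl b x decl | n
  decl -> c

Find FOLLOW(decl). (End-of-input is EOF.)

{ EOF, b, c, h, n, x }

In params -> factor decl term: add FIRST(term) = { c, h, n, x }.
In term -> decl b x decl: add FIRST(b x decl) = { b }.
In term -> decl b x decl: decl is at the end, add FOLLOW(term) = { EOF, c, h, n, x }.
Union: FOLLOW(decl) = { EOF, b, c, h, n, x }.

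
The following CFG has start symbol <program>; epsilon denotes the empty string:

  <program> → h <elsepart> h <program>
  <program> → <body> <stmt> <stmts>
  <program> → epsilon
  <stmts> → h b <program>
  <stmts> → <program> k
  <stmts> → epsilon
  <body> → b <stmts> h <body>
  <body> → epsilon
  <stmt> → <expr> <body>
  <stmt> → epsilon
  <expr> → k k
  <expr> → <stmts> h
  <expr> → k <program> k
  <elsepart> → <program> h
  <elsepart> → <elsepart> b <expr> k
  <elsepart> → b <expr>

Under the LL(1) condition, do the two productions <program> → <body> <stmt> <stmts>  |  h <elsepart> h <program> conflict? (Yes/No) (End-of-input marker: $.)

Yes

FIRST(<body> <stmt> <stmts>) = { b, h, k, epsilon } and FIRST(h <elsepart> h <program>) = { h }.
Both contain h, so the two alternatives are not disjoint — LL(1) conflict.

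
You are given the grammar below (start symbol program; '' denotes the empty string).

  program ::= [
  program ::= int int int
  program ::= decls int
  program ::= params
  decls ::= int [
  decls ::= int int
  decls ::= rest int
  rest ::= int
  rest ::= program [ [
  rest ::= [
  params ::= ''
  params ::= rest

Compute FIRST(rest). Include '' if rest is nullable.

rest ::= int contributes {int}.
From rest ::= program [ [: program nullable, take FIRST(program) ∪ {[} = { [, int }.
rest ::= [ contributes {[}.
Union: FIRST(rest) = { [, int }.

{ [, int }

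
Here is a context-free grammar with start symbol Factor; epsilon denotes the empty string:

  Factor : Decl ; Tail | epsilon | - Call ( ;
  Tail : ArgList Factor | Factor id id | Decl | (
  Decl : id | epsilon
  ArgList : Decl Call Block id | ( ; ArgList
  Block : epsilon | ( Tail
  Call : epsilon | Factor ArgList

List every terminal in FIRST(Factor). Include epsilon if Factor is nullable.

From Factor : Decl ; Tail: Decl nullable, take FIRST(Decl) ∪ {;} = { ;, id }.
Factor : epsilon contributes epsilon.
Factor : - Call ( ; contributes {-}.
Union: FIRST(Factor) = { -, ;, id, epsilon }.

{ -, ;, id, epsilon }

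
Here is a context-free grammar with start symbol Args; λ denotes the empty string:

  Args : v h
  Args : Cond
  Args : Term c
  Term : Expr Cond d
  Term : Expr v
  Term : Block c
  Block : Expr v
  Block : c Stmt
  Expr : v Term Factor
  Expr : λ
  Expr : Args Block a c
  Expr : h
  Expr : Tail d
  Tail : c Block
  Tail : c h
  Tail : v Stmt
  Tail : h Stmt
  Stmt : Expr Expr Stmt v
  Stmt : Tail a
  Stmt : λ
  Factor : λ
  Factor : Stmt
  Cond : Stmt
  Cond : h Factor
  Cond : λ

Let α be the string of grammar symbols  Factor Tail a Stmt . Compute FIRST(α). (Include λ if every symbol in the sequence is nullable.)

Add FIRST(Factor)\{λ} = { c, d, h, v }; Factor is nullable, continue.
Add FIRST(Tail) = { c, h, v }; Tail is not nullable, stop.

{ c, d, h, v }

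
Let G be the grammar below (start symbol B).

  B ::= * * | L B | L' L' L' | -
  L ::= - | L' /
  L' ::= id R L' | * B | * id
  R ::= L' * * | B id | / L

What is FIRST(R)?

{ *, -, /, id }

From R ::= L' * *: add FIRST(L') = { *, id }.
From R ::= B id: add FIRST(B) = { *, -, id }.
R ::= / L contributes {/}.
Union: FIRST(R) = { *, -, /, id }.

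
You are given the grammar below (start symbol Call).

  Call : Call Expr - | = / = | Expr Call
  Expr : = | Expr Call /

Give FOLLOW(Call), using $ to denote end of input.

{ $, /, = }

Call is the start symbol, so $ ∈ FOLLOW(Call).
In Call : Call Expr -: add FIRST(Expr -) = { = }.
In Call : Expr Call: Call is at the end, add FOLLOW(Call) = { $, /, = }.
In Expr : Expr Call /: add FIRST(/) = { / }.
Union: FOLLOW(Call) = { $, /, = }.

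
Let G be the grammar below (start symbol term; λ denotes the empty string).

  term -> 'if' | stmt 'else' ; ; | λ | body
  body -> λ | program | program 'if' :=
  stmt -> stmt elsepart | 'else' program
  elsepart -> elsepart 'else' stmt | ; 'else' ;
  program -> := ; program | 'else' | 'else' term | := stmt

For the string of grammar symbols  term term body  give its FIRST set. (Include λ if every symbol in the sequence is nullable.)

Add FIRST(term)\{λ} = { 'else', 'if', := }; term is nullable, continue.
Add FIRST(term)\{λ} = { 'else', 'if', := }; term is nullable, continue.
Add FIRST(body)\{λ} = { 'else', := }; body is nullable, continue.
Every symbol is nullable, so include λ.

{ 'else', 'if', :=, λ }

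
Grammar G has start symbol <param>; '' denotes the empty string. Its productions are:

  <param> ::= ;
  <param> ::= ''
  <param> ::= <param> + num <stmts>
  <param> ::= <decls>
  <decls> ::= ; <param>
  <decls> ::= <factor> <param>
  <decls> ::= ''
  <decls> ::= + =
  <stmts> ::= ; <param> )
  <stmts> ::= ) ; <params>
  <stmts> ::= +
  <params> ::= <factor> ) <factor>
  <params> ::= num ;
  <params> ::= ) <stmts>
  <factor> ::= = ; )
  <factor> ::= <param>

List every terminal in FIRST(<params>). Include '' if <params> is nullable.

{ ), +, ;, =, num }

From <params> ::= <factor> ) <factor>: <factor> nullable, take FIRST(<factor>) ∪ {)} = { ), +, ;, = }.
<params> ::= num ; contributes {num}.
<params> ::= ) <stmts> contributes {)}.
Union: FIRST(<params>) = { ), +, ;, =, num }.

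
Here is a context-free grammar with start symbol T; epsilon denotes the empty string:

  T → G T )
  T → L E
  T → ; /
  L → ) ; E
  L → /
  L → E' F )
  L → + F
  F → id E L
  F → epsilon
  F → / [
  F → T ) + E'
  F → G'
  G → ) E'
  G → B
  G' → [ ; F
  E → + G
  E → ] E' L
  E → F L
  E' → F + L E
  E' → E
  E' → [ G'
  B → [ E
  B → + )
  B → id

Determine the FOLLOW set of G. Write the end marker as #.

{ #, ), +, /, ;, [, ], id }

In T → G T ): add FIRST(T )) = { ), +, /, ;, [, ], id }.
In E → + G: G is at the end, add FOLLOW(E) = { #, ), +, /, ;, [, ], id }.
Union: FOLLOW(G) = { #, ), +, /, ;, [, ], id }.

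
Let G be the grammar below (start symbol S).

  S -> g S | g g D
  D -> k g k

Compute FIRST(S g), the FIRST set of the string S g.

Add FIRST(S) = { g }; S is not nullable, stop.

{ g }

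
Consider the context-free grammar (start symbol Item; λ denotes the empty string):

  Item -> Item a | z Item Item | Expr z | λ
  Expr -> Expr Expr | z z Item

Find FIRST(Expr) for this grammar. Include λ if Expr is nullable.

{ z }

From Expr -> Expr Expr: add FIRST(Expr) = { z }.
Expr -> z z Item contributes {z}.
Union: FIRST(Expr) = { z }.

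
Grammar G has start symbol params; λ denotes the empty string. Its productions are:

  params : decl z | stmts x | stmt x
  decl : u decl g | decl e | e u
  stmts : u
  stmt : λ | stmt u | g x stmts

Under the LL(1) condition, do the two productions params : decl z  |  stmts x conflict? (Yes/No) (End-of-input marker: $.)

Yes

FIRST(decl z) = { e, u } and FIRST(stmts x) = { u }.
Both contain u, so the two alternatives are not disjoint — LL(1) conflict.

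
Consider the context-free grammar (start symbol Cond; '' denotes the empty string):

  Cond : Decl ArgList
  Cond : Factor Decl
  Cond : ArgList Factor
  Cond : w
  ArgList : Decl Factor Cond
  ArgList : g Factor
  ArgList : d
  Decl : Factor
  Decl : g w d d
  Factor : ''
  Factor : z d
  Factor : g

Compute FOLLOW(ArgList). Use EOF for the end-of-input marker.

In Cond : Decl ArgList: ArgList is at the end, add FOLLOW(Cond) = { EOF, g, z }.
In Cond : ArgList Factor: add FIRST(Factor)\{''} = { g, z }.
  Since Factor is nullable, also add FOLLOW(Cond) = { EOF, g, z }.
Union: FOLLOW(ArgList) = { EOF, g, z }.

{ EOF, g, z }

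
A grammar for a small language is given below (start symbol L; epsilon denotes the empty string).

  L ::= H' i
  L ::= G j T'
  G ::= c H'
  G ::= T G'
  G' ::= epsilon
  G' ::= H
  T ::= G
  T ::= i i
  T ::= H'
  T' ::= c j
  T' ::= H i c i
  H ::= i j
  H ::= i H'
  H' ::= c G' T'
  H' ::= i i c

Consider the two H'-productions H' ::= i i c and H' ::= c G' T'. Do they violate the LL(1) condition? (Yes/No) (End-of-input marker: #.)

FIRST(i i c) = { i } and FIRST(c G' T') = { c }.
The FIRST sets are disjoint and neither alternative is nullable — no conflict.

No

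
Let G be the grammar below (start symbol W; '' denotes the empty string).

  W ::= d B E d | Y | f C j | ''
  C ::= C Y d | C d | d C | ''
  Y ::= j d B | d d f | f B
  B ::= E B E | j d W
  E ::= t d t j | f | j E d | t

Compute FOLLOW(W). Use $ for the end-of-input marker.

{ $, d, f, j, t }

W is the start symbol, so $ ∈ FOLLOW(W).
In B ::= j d W: W is at the end, add FOLLOW(B) = { $, d, f, j, t }.
Union: FOLLOW(W) = { $, d, f, j, t }.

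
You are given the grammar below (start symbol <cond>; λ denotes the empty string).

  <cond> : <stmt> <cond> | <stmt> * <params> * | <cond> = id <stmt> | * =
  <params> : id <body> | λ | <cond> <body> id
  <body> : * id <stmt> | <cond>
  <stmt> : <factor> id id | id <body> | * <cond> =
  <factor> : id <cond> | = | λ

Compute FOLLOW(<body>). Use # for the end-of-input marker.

In <params> : id <body>: <body> is at the end, add FOLLOW(<params>) = { * }.
In <params> : <cond> <body> id: add FIRST(id) = { id }.
In <stmt> : id <body>: <body> is at the end, add FOLLOW(<stmt>) = { #, *, =, id }.
Union: FOLLOW(<body>) = { #, *, =, id }.

{ #, *, =, id }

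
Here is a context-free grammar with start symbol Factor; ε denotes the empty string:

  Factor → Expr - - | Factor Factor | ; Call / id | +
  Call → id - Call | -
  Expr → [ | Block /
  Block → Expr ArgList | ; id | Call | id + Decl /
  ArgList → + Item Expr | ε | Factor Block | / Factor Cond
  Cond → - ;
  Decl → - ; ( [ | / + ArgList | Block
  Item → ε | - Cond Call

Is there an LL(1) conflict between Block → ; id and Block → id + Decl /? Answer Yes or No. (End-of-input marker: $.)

No

FIRST(; id) = { ; } and FIRST(id + Decl /) = { id }.
The FIRST sets are disjoint and neither alternative is nullable — no conflict.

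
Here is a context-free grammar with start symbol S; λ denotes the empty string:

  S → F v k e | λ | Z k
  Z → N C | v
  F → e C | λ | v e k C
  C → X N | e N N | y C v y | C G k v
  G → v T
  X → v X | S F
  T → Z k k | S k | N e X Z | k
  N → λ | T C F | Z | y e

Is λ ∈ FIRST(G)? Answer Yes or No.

No

Nullable nonterminals: C, F, N, S, X, Z.
No production of G has an RHS whose symbols are all nullable, so G is not nullable.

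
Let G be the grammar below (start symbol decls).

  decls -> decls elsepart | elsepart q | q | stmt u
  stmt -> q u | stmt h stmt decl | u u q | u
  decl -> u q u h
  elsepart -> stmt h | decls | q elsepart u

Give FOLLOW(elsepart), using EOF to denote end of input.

{ EOF, q, u }

In decls -> decls elsepart: elsepart is at the end, add FOLLOW(decls) = { EOF, q, u }.
In decls -> elsepart q: add FIRST(q) = { q }.
In elsepart -> q elsepart u: add FIRST(u) = { u }.
Union: FOLLOW(elsepart) = { EOF, q, u }.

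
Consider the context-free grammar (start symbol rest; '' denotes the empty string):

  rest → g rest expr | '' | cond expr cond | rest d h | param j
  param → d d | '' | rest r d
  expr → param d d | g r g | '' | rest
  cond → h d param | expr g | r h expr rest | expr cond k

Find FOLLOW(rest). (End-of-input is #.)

{ #, d, g, h, j, k, r }

rest is the start symbol, so # ∈ FOLLOW(rest).
In rest → g rest expr: add FIRST(expr)\{''} = { d, g, h, j, r }.
  Since expr is nullable, also add FOLLOW(rest) = { #, d, g, h, j, k, r }.
In rest → rest d h: add FIRST(d h) = { d }.
In param → rest r d: add FIRST(r d) = { r }.
In expr → rest: rest is at the end, add FOLLOW(expr) = { #, d, g, h, j, k, r }.
In cond → r h expr rest: rest is at the end, add FOLLOW(cond) = { #, d, g, h, j, k, r }.
Union: FOLLOW(rest) = { #, d, g, h, j, k, r }.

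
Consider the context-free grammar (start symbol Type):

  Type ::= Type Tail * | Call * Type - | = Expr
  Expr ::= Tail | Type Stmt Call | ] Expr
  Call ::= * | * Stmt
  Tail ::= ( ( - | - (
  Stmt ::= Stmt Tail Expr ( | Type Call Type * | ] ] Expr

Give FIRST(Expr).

{ (, *, -, =, ] }

From Expr ::= Tail: add FIRST(Tail) = { (, - }.
From Expr ::= Type Stmt Call: add FIRST(Type) = { *, = }.
Expr ::= ] Expr contributes {]}.
Union: FIRST(Expr) = { (, *, -, =, ] }.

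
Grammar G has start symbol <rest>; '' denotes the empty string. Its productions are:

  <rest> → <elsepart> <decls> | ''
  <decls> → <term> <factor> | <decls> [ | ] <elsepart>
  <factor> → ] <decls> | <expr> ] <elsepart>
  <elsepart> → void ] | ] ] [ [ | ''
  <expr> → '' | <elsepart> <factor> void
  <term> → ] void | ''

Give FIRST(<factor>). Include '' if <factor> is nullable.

<factor> → ] <decls> contributes {]}.
From <factor> → <expr> ] <elsepart>: <expr> nullable, take FIRST(<expr>) ∪ {]} = { ], void }.
Union: FIRST(<factor>) = { ], void }.

{ ], void }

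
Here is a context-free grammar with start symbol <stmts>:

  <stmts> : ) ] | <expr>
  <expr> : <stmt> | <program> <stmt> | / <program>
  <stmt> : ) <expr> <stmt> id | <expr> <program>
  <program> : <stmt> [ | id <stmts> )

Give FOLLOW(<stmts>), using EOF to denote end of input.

<stmts> is the start symbol, so EOF ∈ FOLLOW(<stmts>).
In <program> : id <stmts> ): add FIRST()) = { ) }.
Union: FOLLOW(<stmts>) = { EOF, ) }.

{ EOF, ) }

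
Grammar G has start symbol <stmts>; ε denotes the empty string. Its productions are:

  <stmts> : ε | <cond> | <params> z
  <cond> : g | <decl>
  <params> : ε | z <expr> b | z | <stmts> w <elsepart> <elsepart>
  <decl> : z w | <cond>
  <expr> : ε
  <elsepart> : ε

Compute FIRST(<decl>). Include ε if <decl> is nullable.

{ g, z }

<decl> : z w contributes {z}.
From <decl> : <cond>: add FIRST(<cond>) = { g, z }.
Union: FIRST(<decl>) = { g, z }.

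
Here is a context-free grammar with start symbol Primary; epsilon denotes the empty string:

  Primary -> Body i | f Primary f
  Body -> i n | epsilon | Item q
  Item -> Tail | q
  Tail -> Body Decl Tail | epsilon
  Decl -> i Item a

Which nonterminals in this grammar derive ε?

Directly nullable (have an epsilon-production): Body, Tail.
Item -> Tail with every symbol nullable, so Item is nullable.
No other nonterminal has a production whose RHS symbols are all nullable.

{ Body, Item, Tail }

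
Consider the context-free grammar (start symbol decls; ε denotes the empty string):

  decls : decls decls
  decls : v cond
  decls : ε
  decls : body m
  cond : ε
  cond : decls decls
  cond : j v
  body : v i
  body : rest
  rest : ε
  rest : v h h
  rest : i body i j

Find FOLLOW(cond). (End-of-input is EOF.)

{ EOF, i, m, v }

In decls : v cond: cond is at the end, add FOLLOW(decls) = { EOF, i, m, v }.
Union: FOLLOW(cond) = { EOF, i, m, v }.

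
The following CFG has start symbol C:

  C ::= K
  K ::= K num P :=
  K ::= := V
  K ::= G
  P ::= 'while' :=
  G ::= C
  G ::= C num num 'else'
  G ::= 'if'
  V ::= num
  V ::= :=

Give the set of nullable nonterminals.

{ } (none)

No nonterminal has an empty production or an RHS whose symbols are all nullable.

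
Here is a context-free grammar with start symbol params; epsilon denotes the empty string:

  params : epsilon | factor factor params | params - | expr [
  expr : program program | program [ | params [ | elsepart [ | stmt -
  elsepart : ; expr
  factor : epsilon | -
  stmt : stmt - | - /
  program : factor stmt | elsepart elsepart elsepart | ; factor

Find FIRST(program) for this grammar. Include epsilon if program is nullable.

{ -, ; }

From program : factor stmt: factor nullable, take FIRST(factor) ∪ FIRST(stmt) = { - }.
From program : elsepart elsepart elsepart: add FIRST(elsepart) = { ; }.
program : ; factor contributes {;}.
Union: FIRST(program) = { -, ; }.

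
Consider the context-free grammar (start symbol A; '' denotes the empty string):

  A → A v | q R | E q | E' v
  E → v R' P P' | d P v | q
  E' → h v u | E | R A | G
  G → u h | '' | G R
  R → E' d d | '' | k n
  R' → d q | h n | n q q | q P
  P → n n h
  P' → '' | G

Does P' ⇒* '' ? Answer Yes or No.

P' has an ''-production, so P' ⇒ ''.

Yes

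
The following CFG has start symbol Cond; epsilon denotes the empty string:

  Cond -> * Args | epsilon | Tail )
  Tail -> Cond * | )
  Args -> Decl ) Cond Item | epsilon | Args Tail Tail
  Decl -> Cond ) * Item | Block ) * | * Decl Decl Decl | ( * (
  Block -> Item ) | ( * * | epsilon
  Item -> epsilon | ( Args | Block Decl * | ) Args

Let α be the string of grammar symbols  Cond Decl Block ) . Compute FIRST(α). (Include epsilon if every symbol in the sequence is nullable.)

{ (, ), * }

Add FIRST(Cond)\{epsilon} = { ), * }; Cond is nullable, continue.
Add FIRST(Decl) = { (, ), * }; Decl is not nullable, stop.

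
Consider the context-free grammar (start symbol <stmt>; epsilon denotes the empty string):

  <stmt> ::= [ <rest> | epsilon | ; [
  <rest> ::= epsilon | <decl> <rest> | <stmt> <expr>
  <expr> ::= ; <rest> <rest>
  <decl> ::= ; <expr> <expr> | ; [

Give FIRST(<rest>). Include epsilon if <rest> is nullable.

{ ;, [, epsilon }

<rest> ::= epsilon contributes epsilon.
From <rest> ::= <decl> <rest>: add FIRST(<decl>) = { ; }.
From <rest> ::= <stmt> <expr>: <stmt> nullable, take FIRST(<stmt>) ∪ FIRST(<expr>) = { ;, [ }.
Union: FIRST(<rest>) = { ;, [, epsilon }.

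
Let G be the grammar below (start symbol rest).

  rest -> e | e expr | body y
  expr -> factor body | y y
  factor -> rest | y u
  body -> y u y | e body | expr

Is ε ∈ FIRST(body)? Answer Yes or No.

No

No nonterminal in this grammar is nullable.
No production of body has an RHS whose symbols are all nullable, so body is not nullable.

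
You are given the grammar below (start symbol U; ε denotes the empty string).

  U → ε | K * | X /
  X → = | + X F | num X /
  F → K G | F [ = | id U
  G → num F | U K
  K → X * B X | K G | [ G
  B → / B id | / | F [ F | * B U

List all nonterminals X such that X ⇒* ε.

{ U }

Directly nullable (have an ε-production): U.
No other nonterminal has a production whose RHS symbols are all nullable.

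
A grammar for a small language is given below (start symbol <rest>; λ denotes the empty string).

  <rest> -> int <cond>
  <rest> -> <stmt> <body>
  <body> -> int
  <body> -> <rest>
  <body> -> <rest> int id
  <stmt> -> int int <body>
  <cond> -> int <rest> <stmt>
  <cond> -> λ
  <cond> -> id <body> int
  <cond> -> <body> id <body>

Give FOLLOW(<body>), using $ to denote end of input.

{ $, id, int }

In <rest> -> <stmt> <body>: <body> is at the end, add FOLLOW(<rest>) = { $, id, int }.
In <stmt> -> int int <body>: <body> is at the end, add FOLLOW(<stmt>) = { $, id, int }.
In <cond> -> id <body> int: add FIRST(int) = { int }.
In <cond> -> <body> id <body>: add FIRST(id <body>) = { id }.
In <cond> -> <body> id <body>: <body> is at the end, add FOLLOW(<cond>) = { $, id, int }.
Union: FOLLOW(<body>) = { $, id, int }.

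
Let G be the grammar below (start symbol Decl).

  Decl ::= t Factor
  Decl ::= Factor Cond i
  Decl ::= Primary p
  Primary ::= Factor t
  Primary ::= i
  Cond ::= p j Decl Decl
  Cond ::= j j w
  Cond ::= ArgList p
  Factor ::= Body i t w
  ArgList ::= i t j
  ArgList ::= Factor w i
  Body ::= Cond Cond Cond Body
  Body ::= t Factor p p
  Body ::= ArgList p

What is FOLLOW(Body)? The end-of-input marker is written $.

In Factor ::= Body i t w: add FIRST(i t w) = { i }.
In Body ::= Cond Cond Cond Body: Body is at the end, add FOLLOW(Body) = { i }.
Union: FOLLOW(Body) = { i }.

{ i }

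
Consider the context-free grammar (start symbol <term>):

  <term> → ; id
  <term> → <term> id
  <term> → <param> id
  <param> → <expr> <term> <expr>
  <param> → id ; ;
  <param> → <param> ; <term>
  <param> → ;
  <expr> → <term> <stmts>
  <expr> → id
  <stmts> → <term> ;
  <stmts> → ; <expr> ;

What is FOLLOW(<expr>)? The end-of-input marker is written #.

In <param> → <expr> <term> <expr>: add FIRST(<term> <expr>) = { ;, id }.
In <param> → <expr> <term> <expr>: <expr> is at the end, add FOLLOW(<param>) = { ;, id }.
In <stmts> → ; <expr> ;: add FIRST(;) = { ; }.
Union: FOLLOW(<expr>) = { ;, id }.

{ ;, id }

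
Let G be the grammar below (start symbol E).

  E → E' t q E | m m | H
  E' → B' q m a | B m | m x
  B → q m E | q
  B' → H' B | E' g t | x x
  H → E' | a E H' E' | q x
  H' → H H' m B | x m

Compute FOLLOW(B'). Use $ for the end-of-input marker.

{ q }

In E' → B' q m a: add FIRST(q m a) = { q }.
Union: FOLLOW(B') = { q }.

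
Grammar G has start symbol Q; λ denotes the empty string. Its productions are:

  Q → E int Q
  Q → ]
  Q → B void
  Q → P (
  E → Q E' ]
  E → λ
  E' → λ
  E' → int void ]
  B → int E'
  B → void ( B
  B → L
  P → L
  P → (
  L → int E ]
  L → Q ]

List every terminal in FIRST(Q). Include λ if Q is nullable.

From Q → E int Q: E nullable, take FIRST(E) ∪ {int} = { (, ], int, void }.
Q → ] contributes {]}.
From Q → B void: add FIRST(B) = { (, ], int, void }.
From Q → P (: add FIRST(P) = { (, ], int, void }.
Union: FIRST(Q) = { (, ], int, void }.

{ (, ], int, void }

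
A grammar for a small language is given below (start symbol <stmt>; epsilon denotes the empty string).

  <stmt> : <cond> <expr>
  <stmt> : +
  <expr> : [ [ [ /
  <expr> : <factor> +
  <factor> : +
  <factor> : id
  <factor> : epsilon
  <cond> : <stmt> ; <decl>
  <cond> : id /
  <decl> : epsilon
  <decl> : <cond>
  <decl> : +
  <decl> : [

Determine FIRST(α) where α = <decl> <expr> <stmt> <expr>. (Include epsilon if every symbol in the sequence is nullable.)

{ +, [, id }

Add FIRST(<decl>)\{epsilon} = { +, [, id }; <decl> is nullable, continue.
Add FIRST(<expr>) = { +, [, id }; <expr> is not nullable, stop.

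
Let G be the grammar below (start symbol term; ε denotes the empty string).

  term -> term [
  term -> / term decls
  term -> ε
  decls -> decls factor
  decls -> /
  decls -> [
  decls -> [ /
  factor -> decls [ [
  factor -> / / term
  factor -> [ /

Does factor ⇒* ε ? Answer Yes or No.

Nullable nonterminals: term.
No production of factor has an RHS whose symbols are all nullable, so factor is not nullable.

No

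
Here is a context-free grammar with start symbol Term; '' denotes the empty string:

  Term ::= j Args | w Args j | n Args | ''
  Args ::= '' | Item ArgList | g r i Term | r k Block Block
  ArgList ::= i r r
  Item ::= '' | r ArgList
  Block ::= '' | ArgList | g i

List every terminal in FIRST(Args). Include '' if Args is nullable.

Args ::= '' contributes ''.
From Args ::= Item ArgList: Item nullable, take FIRST(Item) ∪ FIRST(ArgList) = { i, r }.
Args ::= g r i Term contributes {g}.
Args ::= r k Block Block contributes {r}.
Union: FIRST(Args) = { g, i, r, '' }.

{ g, i, r, '' }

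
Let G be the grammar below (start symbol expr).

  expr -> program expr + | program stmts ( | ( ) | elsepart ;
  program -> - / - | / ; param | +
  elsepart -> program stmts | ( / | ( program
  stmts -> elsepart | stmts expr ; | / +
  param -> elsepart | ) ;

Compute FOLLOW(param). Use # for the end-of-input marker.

In program -> / ; param: param is at the end, add FOLLOW(program) = { (, +, -, /, ; }.
Union: FOLLOW(param) = { (, +, -, /, ; }.

{ (, +, -, /, ; }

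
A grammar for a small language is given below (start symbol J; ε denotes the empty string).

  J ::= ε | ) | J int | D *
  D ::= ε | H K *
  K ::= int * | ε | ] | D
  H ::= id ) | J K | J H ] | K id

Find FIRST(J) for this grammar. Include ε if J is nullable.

J ::= ε contributes ε.
J ::= ) contributes {)}.
From J ::= J int: J nullable, take FIRST(J) ∪ {int} = { ), *, ], id, int }.
From J ::= D *: D nullable, take FIRST(D) ∪ {*} = { ), *, ], id, int }.
Union: FIRST(J) = { ), *, ], id, int, ε }.

{ ), *, ], id, int, ε }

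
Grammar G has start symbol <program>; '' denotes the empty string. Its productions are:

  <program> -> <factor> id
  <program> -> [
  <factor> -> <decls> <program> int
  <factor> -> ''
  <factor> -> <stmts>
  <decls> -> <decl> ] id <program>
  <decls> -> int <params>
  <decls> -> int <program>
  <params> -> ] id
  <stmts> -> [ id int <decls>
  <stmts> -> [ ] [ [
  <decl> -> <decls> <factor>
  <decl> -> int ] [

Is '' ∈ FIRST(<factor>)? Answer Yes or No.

Yes

<factor> has an ''-production, so <factor> ⇒ ''.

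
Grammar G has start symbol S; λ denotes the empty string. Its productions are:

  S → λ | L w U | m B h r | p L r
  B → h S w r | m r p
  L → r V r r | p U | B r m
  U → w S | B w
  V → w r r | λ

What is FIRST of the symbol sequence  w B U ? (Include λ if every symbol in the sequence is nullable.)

{ w }

w is a terminal; add {w} and stop.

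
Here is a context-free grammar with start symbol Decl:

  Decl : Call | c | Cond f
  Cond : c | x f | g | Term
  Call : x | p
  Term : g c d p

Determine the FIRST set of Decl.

From Decl : Call: add FIRST(Call) = { p, x }.
Decl : c contributes {c}.
From Decl : Cond f: add FIRST(Cond) = { c, g, x }.
Union: FIRST(Decl) = { c, g, p, x }.

{ c, g, p, x }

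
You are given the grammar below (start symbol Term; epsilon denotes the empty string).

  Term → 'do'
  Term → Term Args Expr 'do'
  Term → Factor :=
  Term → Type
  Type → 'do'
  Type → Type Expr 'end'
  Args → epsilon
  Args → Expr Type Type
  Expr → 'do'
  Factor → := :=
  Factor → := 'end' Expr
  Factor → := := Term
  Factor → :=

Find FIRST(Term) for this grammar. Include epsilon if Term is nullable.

Term → 'do' contributes {'do'}.
From Term → Term Args Expr 'do': add FIRST(Term) = { 'do', := }.
From Term → Factor :=: add FIRST(Factor) = { := }.
From Term → Type: add FIRST(Type) = { 'do' }.
Union: FIRST(Term) = { 'do', := }.

{ 'do', := }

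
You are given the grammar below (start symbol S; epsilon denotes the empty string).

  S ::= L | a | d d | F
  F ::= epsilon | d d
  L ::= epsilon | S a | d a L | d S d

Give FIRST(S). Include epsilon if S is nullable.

From S ::= L: add FIRST(L) = { a, d, epsilon } (including epsilon since L is nullable).
S ::= a contributes {a}.
S ::= d d contributes {d}.
From S ::= F: add FIRST(F) = { d, epsilon } (including epsilon since F is nullable).
Union: FIRST(S) = { a, d, epsilon }.

{ a, d, epsilon }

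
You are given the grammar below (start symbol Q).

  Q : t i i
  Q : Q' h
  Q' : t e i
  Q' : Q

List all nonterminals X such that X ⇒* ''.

No nonterminal has an empty production or an RHS whose symbols are all nullable.

{ } (none)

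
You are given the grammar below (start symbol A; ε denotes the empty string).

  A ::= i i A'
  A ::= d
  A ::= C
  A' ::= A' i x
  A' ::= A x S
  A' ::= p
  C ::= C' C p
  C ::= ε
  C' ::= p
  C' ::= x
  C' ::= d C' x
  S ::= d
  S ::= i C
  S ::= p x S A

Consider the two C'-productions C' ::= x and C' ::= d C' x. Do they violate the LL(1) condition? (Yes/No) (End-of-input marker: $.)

No

FIRST(x) = { x } and FIRST(d C' x) = { d }.
The FIRST sets are disjoint and neither alternative is nullable — no conflict.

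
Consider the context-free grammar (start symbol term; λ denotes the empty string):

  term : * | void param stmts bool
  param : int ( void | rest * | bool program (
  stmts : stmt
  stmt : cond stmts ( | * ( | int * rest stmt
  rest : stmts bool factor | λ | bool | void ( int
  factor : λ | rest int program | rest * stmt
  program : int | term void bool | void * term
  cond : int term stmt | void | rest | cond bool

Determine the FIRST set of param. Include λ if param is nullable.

{ *, bool, int, void }

param : int ( void contributes {int}.
From param : rest *: rest nullable, take FIRST(rest) ∪ {*} = { *, bool, int, void }.
param : bool program ( contributes {bool}.
Union: FIRST(param) = { *, bool, int, void }.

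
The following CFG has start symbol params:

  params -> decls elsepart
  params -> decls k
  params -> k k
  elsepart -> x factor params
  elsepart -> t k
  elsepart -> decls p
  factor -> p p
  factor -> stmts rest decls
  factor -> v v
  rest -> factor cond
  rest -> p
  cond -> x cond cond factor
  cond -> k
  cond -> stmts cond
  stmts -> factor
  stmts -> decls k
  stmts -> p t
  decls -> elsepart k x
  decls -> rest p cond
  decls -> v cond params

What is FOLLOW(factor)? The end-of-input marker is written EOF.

In elsepart -> x factor params: add FIRST(params) = { k, p, t, v, x }.
In rest -> factor cond: add FIRST(cond) = { k, p, t, v, x }.
In cond -> x cond cond factor: factor is at the end, add FOLLOW(cond) = { k, p, t, v, x }.
In stmts -> factor: factor is at the end, add FOLLOW(stmts) = { k, p, t, v, x }.
Union: FOLLOW(factor) = { k, p, t, v, x }.

{ k, p, t, v, x }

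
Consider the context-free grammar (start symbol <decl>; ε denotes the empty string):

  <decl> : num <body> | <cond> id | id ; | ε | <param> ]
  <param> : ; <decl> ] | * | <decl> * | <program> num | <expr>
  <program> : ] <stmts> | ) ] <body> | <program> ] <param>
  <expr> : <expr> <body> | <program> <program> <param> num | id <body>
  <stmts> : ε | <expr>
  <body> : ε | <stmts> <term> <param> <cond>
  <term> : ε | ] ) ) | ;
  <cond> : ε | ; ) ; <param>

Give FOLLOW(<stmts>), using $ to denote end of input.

In <program> : ] <stmts>: <stmts> is at the end, add FOLLOW(<program>) = { ), *, ;, ], id, num }.
In <body> : <stmts> <term> <param> <cond>: add FIRST(<term> <param> <cond>) = { ), *, ;, ], id, num }.
Union: FOLLOW(<stmts>) = { ), *, ;, ], id, num }.

{ ), *, ;, ], id, num }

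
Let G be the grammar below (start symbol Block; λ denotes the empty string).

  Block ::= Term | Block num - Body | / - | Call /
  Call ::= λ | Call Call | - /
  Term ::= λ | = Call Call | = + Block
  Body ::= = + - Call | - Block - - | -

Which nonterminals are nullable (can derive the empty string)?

{ Block, Call, Term }

Directly nullable (have an λ-production): Call, Term.
Block ::= Term with every symbol nullable, so Block is nullable.
No other nonterminal has a production whose RHS symbols are all nullable.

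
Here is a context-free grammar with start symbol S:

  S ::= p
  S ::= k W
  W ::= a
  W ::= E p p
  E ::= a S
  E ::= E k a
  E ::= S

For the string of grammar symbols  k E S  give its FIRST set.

{ k }

k is a terminal; add {k} and stop.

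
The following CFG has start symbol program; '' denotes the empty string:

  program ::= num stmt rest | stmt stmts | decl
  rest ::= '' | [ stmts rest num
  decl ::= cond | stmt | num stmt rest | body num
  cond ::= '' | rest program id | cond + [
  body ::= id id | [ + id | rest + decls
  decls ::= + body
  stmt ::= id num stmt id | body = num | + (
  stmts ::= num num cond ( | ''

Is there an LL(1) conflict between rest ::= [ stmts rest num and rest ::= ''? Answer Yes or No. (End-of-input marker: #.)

Yes

FIRST([ stmts rest num) = { [ } and FIRST('') = { '' }.
The second alternative is nullable and FOLLOW(rest) = { #, +, [, id, num } shares [ with FIRST of the first — conflict.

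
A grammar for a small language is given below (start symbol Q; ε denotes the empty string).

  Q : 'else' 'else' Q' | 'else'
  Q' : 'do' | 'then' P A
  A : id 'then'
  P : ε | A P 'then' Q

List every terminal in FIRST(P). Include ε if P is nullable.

P : ε contributes ε.
From P : A P 'then' Q: add FIRST(A) = { id }.
Union: FIRST(P) = { id, ε }.

{ id, ε }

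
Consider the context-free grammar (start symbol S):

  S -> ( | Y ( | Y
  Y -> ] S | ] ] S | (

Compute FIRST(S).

{ (, ] }

S -> ( contributes {(}.
From S -> Y (: add FIRST(Y) = { (, ] }.
From S -> Y: add FIRST(Y) = { (, ] }.
Union: FIRST(S) = { (, ] }.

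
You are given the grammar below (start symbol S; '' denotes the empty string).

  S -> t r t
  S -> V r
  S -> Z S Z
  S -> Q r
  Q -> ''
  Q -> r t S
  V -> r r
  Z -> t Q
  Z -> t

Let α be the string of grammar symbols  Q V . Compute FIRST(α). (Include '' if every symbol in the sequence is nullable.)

Add FIRST(Q)\{''} = { r }; Q is nullable, continue.
Add FIRST(V) = { r }; V is not nullable, stop.

{ r }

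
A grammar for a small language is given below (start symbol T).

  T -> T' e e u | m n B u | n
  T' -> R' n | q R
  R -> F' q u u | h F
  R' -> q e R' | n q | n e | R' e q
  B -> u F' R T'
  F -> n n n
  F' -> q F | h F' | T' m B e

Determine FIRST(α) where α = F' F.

{ h, n, q }

Add FIRST(F') = { h, n, q }; F' is not nullable, stop.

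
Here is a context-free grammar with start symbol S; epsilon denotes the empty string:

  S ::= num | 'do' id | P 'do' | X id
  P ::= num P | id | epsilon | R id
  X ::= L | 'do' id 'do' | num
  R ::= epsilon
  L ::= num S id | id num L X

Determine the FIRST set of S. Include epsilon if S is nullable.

S ::= num contributes {num}.
S ::= 'do' id contributes {'do'}.
From S ::= P 'do': P nullable, take FIRST(P) ∪ {'do'} = { 'do', id, num }.
From S ::= X id: add FIRST(X) = { 'do', id, num }.
Union: FIRST(S) = { 'do', id, num }.

{ 'do', id, num }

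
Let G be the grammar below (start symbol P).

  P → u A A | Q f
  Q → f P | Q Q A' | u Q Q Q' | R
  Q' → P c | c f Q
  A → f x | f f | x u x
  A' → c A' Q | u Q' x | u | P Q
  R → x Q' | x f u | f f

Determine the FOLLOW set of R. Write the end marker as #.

In Q → R: R is at the end, add FOLLOW(Q) = { c, f, u, x }.
Union: FOLLOW(R) = { c, f, u, x }.

{ c, f, u, x }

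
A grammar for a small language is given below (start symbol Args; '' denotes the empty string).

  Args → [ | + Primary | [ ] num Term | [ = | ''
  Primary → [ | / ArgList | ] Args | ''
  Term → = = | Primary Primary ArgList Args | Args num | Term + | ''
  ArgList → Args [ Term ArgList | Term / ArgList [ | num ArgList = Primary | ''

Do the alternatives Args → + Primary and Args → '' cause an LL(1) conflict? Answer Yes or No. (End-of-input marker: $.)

Yes

FIRST(+ Primary) = { + } and FIRST('') = { '' }.
The second alternative is nullable and FOLLOW(Args) = { $, +, /, =, [, ], num } shares + with FIRST of the first — conflict.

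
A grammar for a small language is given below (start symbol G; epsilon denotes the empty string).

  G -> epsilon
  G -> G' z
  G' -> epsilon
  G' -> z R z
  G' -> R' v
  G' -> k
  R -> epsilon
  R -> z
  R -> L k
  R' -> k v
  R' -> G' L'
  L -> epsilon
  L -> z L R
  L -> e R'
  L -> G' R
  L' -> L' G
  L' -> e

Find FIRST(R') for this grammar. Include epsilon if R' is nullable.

R' -> k v contributes {k}.
From R' -> G' L': G' nullable, take FIRST(G') ∪ FIRST(L') = { e, k, z }.
Union: FIRST(R') = { e, k, z }.

{ e, k, z }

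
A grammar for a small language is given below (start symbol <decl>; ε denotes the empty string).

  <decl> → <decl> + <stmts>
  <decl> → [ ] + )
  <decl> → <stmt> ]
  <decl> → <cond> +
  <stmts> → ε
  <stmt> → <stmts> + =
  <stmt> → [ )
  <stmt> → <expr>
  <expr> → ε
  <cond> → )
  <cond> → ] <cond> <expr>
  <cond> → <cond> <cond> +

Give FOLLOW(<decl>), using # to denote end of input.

<decl> is the start symbol, so # ∈ FOLLOW(<decl>).
In <decl> → <decl> + <stmts>: add FIRST(+ <stmts>) = { + }.
Union: FOLLOW(<decl>) = { #, + }.

{ #, + }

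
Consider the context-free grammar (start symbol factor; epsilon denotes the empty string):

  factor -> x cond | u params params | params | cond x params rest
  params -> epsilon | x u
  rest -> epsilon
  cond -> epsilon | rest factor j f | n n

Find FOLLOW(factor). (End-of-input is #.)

factor is the start symbol, so # ∈ FOLLOW(factor).
In cond -> rest factor j f: add FIRST(j f) = { j }.
Union: FOLLOW(factor) = { #, j }.

{ #, j }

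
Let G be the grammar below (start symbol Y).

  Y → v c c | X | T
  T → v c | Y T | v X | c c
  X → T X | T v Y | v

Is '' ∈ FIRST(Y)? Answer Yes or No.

No nonterminal in this grammar is nullable.
No production of Y has an RHS whose symbols are all nullable, so Y is not nullable.

No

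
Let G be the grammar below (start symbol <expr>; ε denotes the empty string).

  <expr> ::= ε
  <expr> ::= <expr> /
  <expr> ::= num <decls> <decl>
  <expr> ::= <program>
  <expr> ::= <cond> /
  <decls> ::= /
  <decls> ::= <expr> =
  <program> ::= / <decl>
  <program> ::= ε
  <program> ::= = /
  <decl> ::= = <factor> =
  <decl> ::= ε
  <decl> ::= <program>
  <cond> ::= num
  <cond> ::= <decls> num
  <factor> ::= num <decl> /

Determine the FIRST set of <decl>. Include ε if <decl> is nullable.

{ /, =, ε }

<decl> ::= = <factor> = contributes {=}.
<decl> ::= ε contributes ε.
From <decl> ::= <program>: add FIRST(<program>) = { /, =, ε } (including ε since <program> is nullable).
Union: FIRST(<decl>) = { /, =, ε }.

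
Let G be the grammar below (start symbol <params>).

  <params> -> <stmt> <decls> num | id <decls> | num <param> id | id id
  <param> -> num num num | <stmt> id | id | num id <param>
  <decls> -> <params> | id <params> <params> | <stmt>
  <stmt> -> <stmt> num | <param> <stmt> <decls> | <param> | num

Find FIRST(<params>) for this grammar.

{ id, num }

From <params> -> <stmt> <decls> num: add FIRST(<stmt>) = { id, num }.
<params> -> id <decls> contributes {id}.
<params> -> num <param> id contributes {num}.
<params> -> id id contributes {id}.
Union: FIRST(<params>) = { id, num }.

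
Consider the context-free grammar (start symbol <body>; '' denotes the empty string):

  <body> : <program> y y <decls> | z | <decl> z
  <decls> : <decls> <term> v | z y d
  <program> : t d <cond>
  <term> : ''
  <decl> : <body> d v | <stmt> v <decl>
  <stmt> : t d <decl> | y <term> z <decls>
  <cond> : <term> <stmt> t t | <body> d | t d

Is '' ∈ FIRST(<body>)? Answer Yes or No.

No

Nullable nonterminals: <term>.
No production of <body> has an RHS whose symbols are all nullable, so <body> is not nullable.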